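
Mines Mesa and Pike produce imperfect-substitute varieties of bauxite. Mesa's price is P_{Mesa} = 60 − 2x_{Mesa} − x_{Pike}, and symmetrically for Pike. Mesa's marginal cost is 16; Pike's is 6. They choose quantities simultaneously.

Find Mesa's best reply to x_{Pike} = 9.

Mine Mesa's profit: π = x_{Mesa}(60 − 2x_{Mesa} − x_{Pike}) − 16x_{Mesa}.
∂π/∂x_{Mesa} = 44 − 4x_{Mesa} − x_{Pike} = 0 ⇒ x_{Mesa} = 11 − 0.25x_{Pike}.
At x_{Pike} = 9: x_{Mesa} = 11 − 0.25·9 = 8.75.

8.75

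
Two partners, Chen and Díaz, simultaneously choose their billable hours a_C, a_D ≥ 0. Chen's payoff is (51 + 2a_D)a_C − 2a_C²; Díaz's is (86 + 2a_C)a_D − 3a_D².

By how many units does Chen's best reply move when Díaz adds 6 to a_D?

Expanding Chen's payoff: 51a_C + 2a_Da_C − 2a_C².
∂π/∂a_C = 51 + 2a_D − 4a_C = 0, so a_C = 12.75 + 0.5a_D.
The reaction-function slope is 0.5, so a 6-unit rise in a_D moves a_C by 0.5 × 6 = 3. Chen's best response rises — the actions are strategic complements.

3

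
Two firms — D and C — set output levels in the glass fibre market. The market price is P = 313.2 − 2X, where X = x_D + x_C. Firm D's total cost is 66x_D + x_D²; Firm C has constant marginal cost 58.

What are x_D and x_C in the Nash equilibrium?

Firm D's profit: π = x_D(313.2 − 2(x_D + x_C)) − 66x_D − x_D².
∂π/∂x_D = 247.2 − 6x_D − 2x_C = 0, so x_D = 41.2 − (1/3)x_C.
For C: ∂π/∂x_C = 255.2 − 4x_C − 2x_D = 0 ⇒ x_C = 63.8 − 0.5x_D.
Substituting the second reaction function into the first: x_D = 41.2 − (1/3)(63.8 − 0.5x_D), which gives (5/6)x_D = 299/15 ⇒ x_D = 23.92.
Then x_C = 63.8 − 0.5·23.92 = 51.84.

23.92, 51.84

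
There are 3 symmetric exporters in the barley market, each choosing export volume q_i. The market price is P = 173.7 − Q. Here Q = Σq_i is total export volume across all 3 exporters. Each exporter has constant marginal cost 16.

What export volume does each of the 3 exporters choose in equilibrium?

39.425

A representative exporter's profit is π_i = q_i(173.7 − Q) − 16q_i, with Q = q_i + Σ_{j≠i} q_j.
First-order condition: 157.7 − 2q_i − Σ_{j≠i} q_j = 0.
In a symmetric equilibrium every exporter chooses the same q, so Σ_{j≠i} q_j = 2q. The condition becomes 157.7 − 4q = 0, giving q = 157.7/4 = 39.425.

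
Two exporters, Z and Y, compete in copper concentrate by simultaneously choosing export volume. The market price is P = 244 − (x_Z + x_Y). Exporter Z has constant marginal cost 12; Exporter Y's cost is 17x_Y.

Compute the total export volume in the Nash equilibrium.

Exporter Z's profit: π = x_Z(244 − (x_Z + x_Y)) − 12x_Z.
∂π/∂x_Z = 232 − 2x_Z − x_Y = 0, so x_Z = 116 − 0.5x_Y.
By the same steps for Y: x_Y = 113.5 − 0.5x_Z.
Plugging x_Y into Z's best response: x_Z = 116 − 0.5(113.5 − 0.5x_Z) ⇒ 0.75x_Z = 59.25, so x_Z = 79.
Then x_Y = 113.5 − 0.5·79 = 74.
Total export volume: 79 + 74 = 153.

153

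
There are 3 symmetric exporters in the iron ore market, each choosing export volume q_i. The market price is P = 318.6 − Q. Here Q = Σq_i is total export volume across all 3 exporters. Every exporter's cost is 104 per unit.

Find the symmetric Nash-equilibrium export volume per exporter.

A representative exporter's profit is π_i = q_i(318.6 − Q) − 104q_i, with Q = q_i + Σ_{j≠i} q_j.
First-order condition: 214.6 − 2q_i − Σ_{j≠i} q_j = 0.
In a symmetric equilibrium every exporter chooses the same q, so Σ_{j≠i} q_j = 2q. The condition becomes 214.6 − 4q = 0, giving q = 214.6/4 = 53.65.

53.65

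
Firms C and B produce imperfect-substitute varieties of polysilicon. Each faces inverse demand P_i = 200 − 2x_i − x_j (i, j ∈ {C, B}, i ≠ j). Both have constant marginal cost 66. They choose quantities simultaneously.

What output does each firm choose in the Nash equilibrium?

Firm C's profit: π = x_C(200 − 2x_C − x_B) − 66x_C.
∂π/∂x_C = 134 − 4x_C − x_B = 0 ⇒ x_C = 33.5 − 0.25x_B.
By symmetry x_B = x_C; substituting into the reaction function, 1.25x_C = 33.5 and x_C = 26.8.

26.8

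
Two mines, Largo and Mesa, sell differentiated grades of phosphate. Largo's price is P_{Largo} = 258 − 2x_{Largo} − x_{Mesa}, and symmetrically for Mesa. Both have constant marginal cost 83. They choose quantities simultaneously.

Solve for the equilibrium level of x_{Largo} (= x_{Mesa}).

35

Mine Largo's profit: π = x_{Largo}(258 − 2x_{Largo} − x_{Mesa}) − 83x_{Largo}.
∂π/∂x_{Largo} = 175 − 4x_{Largo} − x_{Mesa} = 0 ⇒ x_{Largo} = 43.75 − 0.25x_{Mesa}.
By symmetry x_{Mesa} = x_{Largo}; substituting into the reaction function, 1.25x_{Largo} = 43.75 and x_{Largo} = 35.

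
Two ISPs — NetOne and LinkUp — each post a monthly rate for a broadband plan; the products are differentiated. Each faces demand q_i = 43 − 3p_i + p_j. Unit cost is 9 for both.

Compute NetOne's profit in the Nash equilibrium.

75

NetOne's profit: π = (p_{NetOne} − 9)(43 − 3p_{NetOne} + p_{LinkUp}).
∂π/∂p_{NetOne} = 70 − 6p_{NetOne} + p_{LinkUp} = 0 ⇒ p_{NetOne} = 35/3 + (1/6)p_{LinkUp}.
Setting p_{NetOne} = p_{LinkUp} in the reaction function: p_{NetOne} = 35/3 + (1/6)p_{NetOne}, so p_{NetOne} = (35/3) / (5/6) = 14.
q_{NetOne} = 43 − 3·14 + 14 = 15.
Profit = (14 − 9)·15 = 75.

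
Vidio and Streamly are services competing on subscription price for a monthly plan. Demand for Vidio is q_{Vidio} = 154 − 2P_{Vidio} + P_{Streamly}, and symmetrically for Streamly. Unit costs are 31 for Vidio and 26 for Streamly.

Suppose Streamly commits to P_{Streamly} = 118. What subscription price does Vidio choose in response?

83.5

Vidio's profit: π = (P_{Vidio} − 31)(154 − 2P_{Vidio} + P_{Streamly}).
∂π/∂P_{Vidio} = 216 − 4P_{Vidio} + P_{Streamly} = 0 ⇒ P_{Vidio} = 54 + 0.25P_{Streamly}.
At P_{Streamly} = 118: P_{Vidio} = 54 + 0.25·118 = 83.5.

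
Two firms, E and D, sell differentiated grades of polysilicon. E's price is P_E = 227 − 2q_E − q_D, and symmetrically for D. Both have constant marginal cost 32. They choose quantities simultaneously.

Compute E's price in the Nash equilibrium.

110

Firm E's profit: π = q_E(227 − 2q_E − q_D) − 32q_E.
∂π/∂q_E = 195 − 4q_E − q_D = 0 ⇒ q_E = 48.75 − 0.25q_D.
By symmetry q_D = q_E; substituting into the reaction function, 1.25q_E = 48.75 and q_E = 39.
P_E = 227 − 2·39 − 39 = 110.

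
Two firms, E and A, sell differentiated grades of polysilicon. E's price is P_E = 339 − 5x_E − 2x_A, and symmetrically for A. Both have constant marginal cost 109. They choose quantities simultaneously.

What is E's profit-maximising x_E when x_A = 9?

Firm E's profit: π = x_E(339 − 5x_E − 2x_A) − 109x_E.
∂π/∂x_E = 230 − 10x_E − 2x_A = 0 ⇒ x_E = 23 − 0.2x_A.
At x_A = 9: x_E = 23 − 0.2·9 = 21.2.

21.2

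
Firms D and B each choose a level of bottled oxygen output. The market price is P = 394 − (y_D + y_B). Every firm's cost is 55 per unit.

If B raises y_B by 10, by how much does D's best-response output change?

-5

Firm D's profit: π = y_D(394 − (y_D + y_B)) − 55y_D.
∂π/∂y_D = 339 − 2y_D − y_B = 0, so y_D = 169.5 − 0.5y_B.
The reaction-function slope is −0.5, so a 10-unit rise in y_B moves y_D by −0.5 × 10 = −5. D's best response falls — the actions are strategic substitutes.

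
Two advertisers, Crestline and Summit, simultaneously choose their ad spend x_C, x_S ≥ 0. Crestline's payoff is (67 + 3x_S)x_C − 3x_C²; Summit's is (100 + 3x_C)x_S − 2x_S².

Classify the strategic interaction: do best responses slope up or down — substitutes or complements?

Expanding Crestline's payoff: 67x_C + 3x_Sx_C − 3x_C².
∂π/∂x_C = 67 + 3x_S − 6x_C = 0, so x_C = 67/6 + 0.5x_S.
The best-response slope dx_C/dx_S = 0.5 > 0: the reaction function is upward-sloping, so the choices are strategic complements.

strategic complements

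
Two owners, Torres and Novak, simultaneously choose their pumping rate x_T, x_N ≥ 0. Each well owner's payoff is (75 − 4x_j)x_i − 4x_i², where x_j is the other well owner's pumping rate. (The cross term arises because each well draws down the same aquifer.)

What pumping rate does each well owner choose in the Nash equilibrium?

6.25

Torres's payoff is (75 − 4x_N)x_T − 4x_T².
∂π/∂x_T = 75 − 4x_N − 8x_T = 0, so x_T = 9.375 − 0.5x_N.
Setting x_T = x_N in the reaction function: x_T = 9.375 − 0.5x_T, so x_T = 9.375 / 1.5 = 6.25.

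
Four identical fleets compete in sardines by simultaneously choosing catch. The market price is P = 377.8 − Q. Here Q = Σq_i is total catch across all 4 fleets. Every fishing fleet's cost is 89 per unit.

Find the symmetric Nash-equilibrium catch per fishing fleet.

A representative fishing fleet's profit is π_i = q_i(377.8 − Q) − 89q_i, with Q = q_i + Σ_{j≠i} q_j.
First-order condition: 288.8 − 2q_i − Σ_{j≠i} q_j = 0.
In a symmetric equilibrium every fishing fleet chooses the same q, so Σ_{j≠i} q_j = 3q. The condition becomes 288.8 − 5q = 0, giving q = 288.8/5 = 57.76.

57.76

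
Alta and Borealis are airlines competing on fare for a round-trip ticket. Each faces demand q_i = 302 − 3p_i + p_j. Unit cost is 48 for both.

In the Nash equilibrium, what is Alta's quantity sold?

123.6

Alta's profit: π = (p_{Alta} − 48)(302 − 3p_{Alta} + p_{Borealis}).
∂π/∂p_{Alta} = 446 − 6p_{Alta} + p_{Borealis} = 0 ⇒ p_{Alta} = 223/3 + (1/6)p_{Borealis}.
By symmetry p_{Borealis} = p_{Alta}; substituting into the reaction function, (5/6)p_{Alta} = 223/3 and p_{Alta} = 89.2.
q_{Alta} = 302 − 3·89.2 + 89.2 = 123.6.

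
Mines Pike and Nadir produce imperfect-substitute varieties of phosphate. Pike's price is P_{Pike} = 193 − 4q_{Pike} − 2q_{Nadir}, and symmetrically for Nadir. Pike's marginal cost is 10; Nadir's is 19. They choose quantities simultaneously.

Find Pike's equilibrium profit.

Mine Pike's profit: π = q_{Pike}(193 − 4q_{Pike} − 2q_{Nadir}) − 10q_{Pike}.
∂π/∂q_{Pike} = 183 − 8q_{Pike} − 2q_{Nadir} = 0 ⇒ q_{Pike} = 22.875 − 0.25q_{Nadir}.
Similarly q_{Nadir} = 21.75 − 0.25q_{Pike}.
Substituting the second reaction function into the first: q_{Pike} = 22.875 − 0.25(21.75 − 0.25q_{Pike}), which gives 0.9375q_{Pike} = 17.4375 ⇒ q_{Pike} = 18.6.
Then q_{Nadir} = 21.75 − 0.25·18.6 = 17.1.
P_{Pike} = 193 − 4·18.6 − 2·17.1 = 84.4.
Profit = (84.4 − 10)·18.6 = 1383.84.

1383.84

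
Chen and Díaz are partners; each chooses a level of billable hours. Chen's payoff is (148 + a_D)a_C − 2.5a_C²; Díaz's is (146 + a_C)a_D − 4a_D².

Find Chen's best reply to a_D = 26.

34.8

Expanding Chen's payoff: 148a_C + a_Da_C − 2.5a_C².
∂π/∂a_C = 148 + a_D − 5a_C = 0, so a_C = 29.6 + 0.2a_D.
At a_D = 26: a_C = 29.6 + 0.2·26 = 34.8.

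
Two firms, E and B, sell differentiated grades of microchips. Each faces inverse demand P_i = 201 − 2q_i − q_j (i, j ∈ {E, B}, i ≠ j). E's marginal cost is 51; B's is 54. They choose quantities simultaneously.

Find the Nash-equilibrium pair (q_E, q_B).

30.2, 29.2

Firm E's profit: π = q_E(201 − 2q_E − q_B) − 51q_E.
∂π/∂q_E = 150 − 4q_E − q_B = 0 ⇒ q_E = 37.5 − 0.25q_B.
Similarly q_B = 36.75 − 0.25q_E.
Plugging q_B into E's best response: q_E = 37.5 − 0.25(36.75 − 0.25q_E) ⇒ 0.9375q_E = 28.3125, so q_E = 30.2.
Then q_B = 36.75 − 0.25·30.2 = 29.2.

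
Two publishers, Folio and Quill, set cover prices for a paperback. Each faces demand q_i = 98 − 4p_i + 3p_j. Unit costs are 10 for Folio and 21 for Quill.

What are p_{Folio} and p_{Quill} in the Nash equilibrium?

30, 34

Folio's profit: π = (p_{Folio} − 10)(98 − 4p_{Folio} + 3p_{Quill}).
∂π/∂p_{Folio} = 138 − 8p_{Folio} + 3p_{Quill} = 0 ⇒ p_{Folio} = 17.25 + 0.375p_{Quill}.
Similarly p_{Quill} = 22.75 + 0.375p_{Folio}.
Solving the two reaction functions simultaneously: (1 − (0.375)(0.375))p_{Folio} = 17.25 + 0.375·22.75, so (55/64)p_{Folio} = 825/32 and p_{Folio} = 30.
Then p_{Quill} = 22.75 + 0.375·30 = 34.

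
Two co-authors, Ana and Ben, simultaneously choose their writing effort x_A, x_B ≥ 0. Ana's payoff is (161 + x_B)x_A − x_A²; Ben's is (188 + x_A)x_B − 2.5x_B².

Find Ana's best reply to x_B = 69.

Expanding Ana's payoff: 161x_A + x_Bx_A − x_A².
∂π/∂x_A = 161 + x_B − 2x_A = 0, so x_A = 80.5 + 0.5x_B.
At x_B = 69: x_A = 80.5 + 0.5·69 = 115.

115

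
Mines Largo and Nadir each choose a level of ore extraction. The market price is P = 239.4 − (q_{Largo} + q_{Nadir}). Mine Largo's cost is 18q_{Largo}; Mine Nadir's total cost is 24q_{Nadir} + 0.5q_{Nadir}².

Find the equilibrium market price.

107.76

Mine Largo's profit: π = q_{Largo}(239.4 − (q_{Largo} + q_{Nadir})) − 18q_{Largo}.
∂π/∂q_{Largo} = 221.4 − 2q_{Largo} − q_{Nadir} = 0, so q_{Largo} = 110.7 − 0.5q_{Nadir}.
For Nadir: ∂π/∂q_{Nadir} = 215.4 − 3q_{Nadir} − q_{Largo} = 0 ⇒ q_{Nadir} = 71.8 − (1/3)q_{Largo}.
Substituting the second reaction function into the first: q_{Largo} = 110.7 − 0.5(71.8 − (1/3)q_{Largo}), which gives (5/6)q_{Largo} = 74.8 ⇒ q_{Largo} = 89.76.
Then q_{Nadir} = 71.8 − (1/3)·89.76 = 41.88.
Equilibrium price: P = 239.4 − 131.64 = 107.76.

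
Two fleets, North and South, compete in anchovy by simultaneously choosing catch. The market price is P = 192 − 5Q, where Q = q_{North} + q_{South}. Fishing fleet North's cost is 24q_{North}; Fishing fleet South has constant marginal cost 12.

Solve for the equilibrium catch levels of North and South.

10.4, 12.8

Fishing fleet North's profit: π = q_{North}(192 − 5(q_{North} + q_{South})) − 24q_{North}.
∂π/∂q_{North} = 168 − 10q_{North} − 5q_{South} = 0, so q_{North} = 16.8 − 0.5q_{South}.
By the same steps for South: q_{South} = 18 − 0.5q_{North}.
Substituting the second reaction function into the first: q_{North} = 16.8 − 0.5(18 − 0.5q_{North}), which gives 0.75q_{North} = 7.8 ⇒ q_{North} = 10.4.
Then q_{South} = 18 − 0.5·10.4 = 12.8.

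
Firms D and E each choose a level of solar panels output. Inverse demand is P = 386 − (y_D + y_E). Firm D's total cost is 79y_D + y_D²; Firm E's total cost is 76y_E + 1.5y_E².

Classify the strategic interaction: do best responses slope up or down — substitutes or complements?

Firm D's profit: π = y_D(386 − (y_D + y_E)) − 79y_D − y_D².
∂π/∂y_D = 307 − 4y_D − y_E = 0, so y_D = 76.75 − 0.25y_E.
The best-response slope dy_D/dy_E = −0.25 < 0: the reaction function is downward-sloping, so the choices are strategic substitutes.

strategic substitutes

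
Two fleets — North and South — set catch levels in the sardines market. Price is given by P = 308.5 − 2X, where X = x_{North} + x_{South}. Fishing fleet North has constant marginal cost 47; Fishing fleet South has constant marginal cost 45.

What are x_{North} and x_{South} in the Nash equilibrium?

43.25, 44.25

Fishing fleet North's profit: π = x_{North}(308.5 − 2(x_{North} + x_{South})) − 47x_{North}.
∂π/∂x_{North} = 261.5 − 4x_{North} − 2x_{South} = 0, so x_{North} = 65.375 − 0.5x_{South}.
By the same steps for South: x_{South} = 65.875 − 0.5x_{North}.
Solving the two reaction functions simultaneously: (1 − (−0.5)(−0.5))x_{North} = 65.375 − 0.5·65.875, so 0.75x_{North} = 32.4375 and x_{North} = 43.25.
Then x_{South} = 65.875 − 0.5·43.25 = 44.25.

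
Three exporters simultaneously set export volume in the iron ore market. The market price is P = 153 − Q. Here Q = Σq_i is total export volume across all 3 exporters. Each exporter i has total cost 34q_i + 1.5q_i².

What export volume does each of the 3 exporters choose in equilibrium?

A representative exporter's profit is π_i = q_i(153 − Q) − 34q_i − 1.5q_i², with Q = q_i + Σ_{j≠i} q_j.
First-order condition: 119 − 5q_i − Σ_{j≠i} q_j = 0.
In a symmetric equilibrium every exporter chooses the same q, so Σ_{j≠i} q_j = 2q. The condition becomes 119 − 7q = 0, giving q = 119/7 = 17.

17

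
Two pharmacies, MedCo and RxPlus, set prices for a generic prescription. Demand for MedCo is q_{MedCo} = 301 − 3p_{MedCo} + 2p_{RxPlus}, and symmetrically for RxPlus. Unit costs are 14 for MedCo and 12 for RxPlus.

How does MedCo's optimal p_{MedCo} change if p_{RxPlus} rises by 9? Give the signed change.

3

MedCo's profit: π = (p_{MedCo} − 14)(301 − 3p_{MedCo} + 2p_{RxPlus}).
∂π/∂p_{MedCo} = 343 − 6p_{MedCo} + 2p_{RxPlus} = 0 ⇒ p_{MedCo} = 343/6 + (1/3)p_{RxPlus}.
The reaction-function slope is 1/3, so a 9-unit rise in p_{RxPlus} moves p_{MedCo} by 1/3 × 9 = 3. MedCo's best response rises — the actions are strategic complements.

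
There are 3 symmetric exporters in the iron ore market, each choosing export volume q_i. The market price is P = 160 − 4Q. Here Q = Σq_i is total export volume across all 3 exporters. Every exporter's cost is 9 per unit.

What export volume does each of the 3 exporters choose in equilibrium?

A representative exporter's profit is π_i = q_i(160 − 4Q) − 9q_i, with Q = q_i + Σ_{j≠i} q_j.
First-order condition: 151 − 8q_i − 4Σ_{j≠i} q_j = 0.
Imposing symmetry (q_j = q for all j) turns Σ_{j≠i} q_j into 2q, so 151 = 16q and q = 9.4375.

9.4375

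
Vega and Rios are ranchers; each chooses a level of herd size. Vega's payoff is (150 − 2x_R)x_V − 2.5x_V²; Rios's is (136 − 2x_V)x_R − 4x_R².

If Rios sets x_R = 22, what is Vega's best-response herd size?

Expanding Vega's payoff: 150x_V − 2x_Rx_V − 2.5x_V².
∂π/∂x_V = 150 − 2x_R − 5x_V = 0, so x_V = 30 − 0.4x_R.
At x_R = 22: x_V = 30 − 0.4·22 = 21.2.

21.2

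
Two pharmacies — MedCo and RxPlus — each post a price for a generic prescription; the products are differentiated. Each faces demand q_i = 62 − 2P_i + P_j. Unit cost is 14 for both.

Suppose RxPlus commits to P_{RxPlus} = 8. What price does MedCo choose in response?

24.5

MedCo's profit: π = (P_{MedCo} − 14)(62 − 2P_{MedCo} + P_{RxPlus}).
∂π/∂P_{MedCo} = 90 − 4P_{MedCo} + P_{RxPlus} = 0 ⇒ P_{MedCo} = 22.5 + 0.25P_{RxPlus}.
At P_{RxPlus} = 8: P_{MedCo} = 22.5 + 0.25·8 = 24.5.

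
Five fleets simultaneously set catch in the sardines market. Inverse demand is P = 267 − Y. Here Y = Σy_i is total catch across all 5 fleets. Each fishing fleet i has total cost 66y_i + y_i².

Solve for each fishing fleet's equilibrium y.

25.125

A representative fishing fleet's profit is π_i = y_i(267 − Y) − 66y_i − y_i², with Y = y_i + Σ_{j≠i} y_j.
First-order condition: 201 − 4y_i − Σ_{j≠i} y_j = 0.
Imposing symmetry (y_j = y for all j) turns Σ_{j≠i} y_j into 4y, so 201 = 8y and y = 25.125.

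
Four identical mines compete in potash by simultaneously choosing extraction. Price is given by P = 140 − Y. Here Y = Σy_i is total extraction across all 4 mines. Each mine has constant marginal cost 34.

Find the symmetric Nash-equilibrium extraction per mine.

21.2

A representative mine's profit is π_i = y_i(140 − Y) − 34y_i, with Y = y_i + Σ_{j≠i} y_j.
First-order condition: 106 − 2y_i − Σ_{j≠i} y_j = 0.
With identical mines, set every y_j = y: then 106 − 2y − 3y = 0, i.e. y = 106/5 = 21.2.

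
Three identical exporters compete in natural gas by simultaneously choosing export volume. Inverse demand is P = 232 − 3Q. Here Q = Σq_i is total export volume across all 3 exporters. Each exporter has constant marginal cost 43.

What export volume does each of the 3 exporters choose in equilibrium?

A representative exporter's profit is π_i = q_i(232 − 3Q) − 43q_i, with Q = q_i + Σ_{j≠i} q_j.
First-order condition: 189 − 6q_i − 3Σ_{j≠i} q_j = 0.
With identical exporters, set every q_j = q: then 189 − 6q − 6q = 0, i.e. q = 189/12 = 15.75.

15.75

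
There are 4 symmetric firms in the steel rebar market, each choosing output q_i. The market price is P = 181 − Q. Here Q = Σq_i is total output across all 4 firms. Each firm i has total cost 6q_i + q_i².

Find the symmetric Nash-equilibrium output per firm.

25

A representative firm's profit is π_i = q_i(181 − Q) − 6q_i − q_i², with Q = q_i + Σ_{j≠i} q_j.
First-order condition: 175 − 4q_i − Σ_{j≠i} q_j = 0.
In a symmetric equilibrium every firm chooses the same q, so Σ_{j≠i} q_j = 3q. The condition becomes 175 − 7q = 0, giving q = 175/7 = 25.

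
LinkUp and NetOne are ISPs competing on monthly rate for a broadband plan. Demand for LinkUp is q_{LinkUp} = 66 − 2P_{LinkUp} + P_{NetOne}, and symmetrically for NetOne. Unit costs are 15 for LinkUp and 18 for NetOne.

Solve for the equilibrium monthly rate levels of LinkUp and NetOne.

LinkUp's profit: π = (P_{LinkUp} − 15)(66 − 2P_{LinkUp} + P_{NetOne}).
∂π/∂P_{LinkUp} = 96 − 4P_{LinkUp} + P_{NetOne} = 0 ⇒ P_{LinkUp} = 24 + 0.25P_{NetOne}.
Similarly P_{NetOne} = 25.5 + 0.25P_{LinkUp}.
Substituting the second reaction function into the first: P_{LinkUp} = 24 + 0.25(25.5 + 0.25P_{LinkUp}), which gives 0.9375P_{LinkUp} = 30.375 ⇒ P_{LinkUp} = 32.4.
Then P_{NetOne} = 25.5 + 0.25·32.4 = 33.6.

32.4, 33.6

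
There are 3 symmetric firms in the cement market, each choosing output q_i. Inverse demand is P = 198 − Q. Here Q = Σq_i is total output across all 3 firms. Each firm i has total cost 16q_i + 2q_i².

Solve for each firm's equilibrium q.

22.75

A representative firm's profit is π_i = q_i(198 − Q) − 16q_i − 2q_i², with Q = q_i + Σ_{j≠i} q_j.
First-order condition: 182 − 6q_i − Σ_{j≠i} q_j = 0.
In a symmetric equilibrium every firm chooses the same q, so Σ_{j≠i} q_j = 2q. The condition becomes 182 − 8q = 0, giving q = 182/8 = 22.75.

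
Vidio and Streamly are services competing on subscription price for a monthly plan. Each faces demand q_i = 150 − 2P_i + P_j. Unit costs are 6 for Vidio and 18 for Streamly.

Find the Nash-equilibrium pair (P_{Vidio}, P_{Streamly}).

Vidio's profit: π = (P_{Vidio} − 6)(150 − 2P_{Vidio} + P_{Streamly}).
∂π/∂P_{Vidio} = 162 − 4P_{Vidio} + P_{Streamly} = 0 ⇒ P_{Vidio} = 40.5 + 0.25P_{Streamly}.
Similarly P_{Streamly} = 46.5 + 0.25P_{Vidio}.
Solving the two reaction functions simultaneously: (1 − (0.25)(0.25))P_{Vidio} = 40.5 + 0.25·46.5, so 0.9375P_{Vidio} = 52.125 and P_{Vidio} = 55.6.
Then P_{Streamly} = 46.5 + 0.25·55.6 = 60.4.

55.6, 60.4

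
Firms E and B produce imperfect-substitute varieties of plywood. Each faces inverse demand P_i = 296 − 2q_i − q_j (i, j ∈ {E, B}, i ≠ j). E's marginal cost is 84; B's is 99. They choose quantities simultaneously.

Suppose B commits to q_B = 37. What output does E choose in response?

Firm E's profit: π = q_E(296 − 2q_E − q_B) − 84q_E.
∂π/∂q_E = 212 − 4q_E − q_B = 0 ⇒ q_E = 53 − 0.25q_B.
At q_B = 37: q_E = 53 − 0.25·37 = 43.75.

43.75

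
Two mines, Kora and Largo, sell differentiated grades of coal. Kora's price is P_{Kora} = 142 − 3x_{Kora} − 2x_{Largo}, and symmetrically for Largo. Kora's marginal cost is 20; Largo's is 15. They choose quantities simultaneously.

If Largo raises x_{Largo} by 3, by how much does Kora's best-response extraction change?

Mine Kora's profit: π = x_{Kora}(142 − 3x_{Kora} − 2x_{Largo}) − 20x_{Kora}.
∂π/∂x_{Kora} = 122 − 6x_{Kora} − 2x_{Largo} = 0 ⇒ x_{Kora} = 61/3 − (1/3)x_{Largo}.
The reaction-function slope is −1/3, so a 3-unit rise in x_{Largo} moves x_{Kora} by −1/3 × 3 = −1. Kora's best response falls — the actions are strategic substitutes.

-1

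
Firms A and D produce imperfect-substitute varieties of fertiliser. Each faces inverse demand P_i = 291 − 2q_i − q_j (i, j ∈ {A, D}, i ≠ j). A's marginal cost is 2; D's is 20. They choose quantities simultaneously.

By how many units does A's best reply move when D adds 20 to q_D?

Firm A's profit: π = q_A(291 − 2q_A − q_D) − 2q_A.
∂π/∂q_A = 289 − 4q_A − q_D = 0 ⇒ q_A = 72.25 − 0.25q_D.
The reaction-function slope is −0.25, so a 20-unit rise in q_D moves q_A by −0.25 × 20 = −5. A's best response falls — the actions are strategic substitutes.

-5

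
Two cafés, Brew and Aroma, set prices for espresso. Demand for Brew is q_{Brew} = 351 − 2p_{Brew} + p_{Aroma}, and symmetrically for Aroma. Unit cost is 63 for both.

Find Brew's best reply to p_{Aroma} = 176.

163.25

Brew's profit: π = (p_{Brew} − 63)(351 − 2p_{Brew} + p_{Aroma}).
∂π/∂p_{Brew} = 477 − 4p_{Brew} + p_{Aroma} = 0 ⇒ p_{Brew} = 119.25 + 0.25p_{Aroma}.
At p_{Aroma} = 176: p_{Brew} = 119.25 + 0.25·176 = 163.25.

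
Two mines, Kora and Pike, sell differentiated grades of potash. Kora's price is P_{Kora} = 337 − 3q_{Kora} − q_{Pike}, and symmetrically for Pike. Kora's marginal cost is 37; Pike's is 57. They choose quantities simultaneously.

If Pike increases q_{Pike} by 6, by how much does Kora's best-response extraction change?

Mine Kora's profit: π = q_{Kora}(337 − 3q_{Kora} − q_{Pike}) − 37q_{Kora}.
∂π/∂q_{Kora} = 300 − 6q_{Kora} − q_{Pike} = 0 ⇒ q_{Kora} = 50 − (1/6)q_{Pike}.
The reaction-function slope is −1/6, so a 6-unit rise in q_{Pike} moves q_{Kora} by −1/6 × 6 = −1. Kora's best response falls — the actions are strategic substitutes.

-1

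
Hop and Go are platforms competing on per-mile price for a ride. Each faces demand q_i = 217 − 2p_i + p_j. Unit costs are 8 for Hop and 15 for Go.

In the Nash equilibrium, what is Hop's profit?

Hop's profit: π = (p_{Hop} − 8)(217 − 2p_{Hop} + p_{Go}).
∂π/∂p_{Hop} = 233 − 4p_{Hop} + p_{Go} = 0 ⇒ p_{Hop} = 58.25 + 0.25p_{Go}.
Similarly p_{Go} = 61.75 + 0.25p_{Hop}.
Plugging p_{Go} into Hop's best response: p_{Hop} = 58.25 + 0.25(61.75 + 0.25p_{Hop}) ⇒ 0.9375p_{Hop} = 73.6875, so p_{Hop} = 78.6.
Then p_{Go} = 61.75 + 0.25·78.6 = 81.4.
q_{Hop} = 217 − 2·78.6 + 81.4 = 141.2.
Profit = (78.6 − 8)·141.2 = 9968.72.

9968.72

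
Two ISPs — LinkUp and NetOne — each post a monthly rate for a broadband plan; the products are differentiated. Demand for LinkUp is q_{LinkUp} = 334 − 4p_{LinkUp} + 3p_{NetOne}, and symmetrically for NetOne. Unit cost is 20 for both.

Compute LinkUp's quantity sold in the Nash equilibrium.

251.2

LinkUp's profit: π = (p_{LinkUp} − 20)(334 − 4p_{LinkUp} + 3p_{NetOne}).
∂π/∂p_{LinkUp} = 414 − 8p_{LinkUp} + 3p_{NetOne} = 0 ⇒ p_{LinkUp} = 51.75 + 0.375p_{NetOne}.
By symmetry p_{NetOne} = p_{LinkUp}; substituting into the reaction function, 0.625p_{LinkUp} = 51.75 and p_{LinkUp} = 82.8.
q_{LinkUp} = 334 − 4·82.8 + 3·82.8 = 251.2.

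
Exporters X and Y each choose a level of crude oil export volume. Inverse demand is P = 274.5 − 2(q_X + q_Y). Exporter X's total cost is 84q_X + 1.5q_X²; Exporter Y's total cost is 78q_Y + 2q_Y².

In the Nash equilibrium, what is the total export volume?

40.875

Exporter X's profit: π = q_X(274.5 − 2(q_X + q_Y)) − 84q_X − 1.5q_X².
∂π/∂q_X = 190.5 − 7q_X − 2q_Y = 0, so q_X = 381/14 − (2/7)q_Y.
For Y: ∂π/∂q_Y = 196.5 − 8q_Y − 2q_X = 0 ⇒ q_Y = 24.5625 − 0.25q_X.
Plugging q_Y into X's best response: q_X = 381/14 − (2/7)(24.5625 − 0.25q_X) ⇒ (13/14)q_X = 1131/56, so q_X = 21.75.
Then q_Y = 24.5625 − 0.25·21.75 = 19.125.
Total export volume: 21.75 + 19.125 = 40.875.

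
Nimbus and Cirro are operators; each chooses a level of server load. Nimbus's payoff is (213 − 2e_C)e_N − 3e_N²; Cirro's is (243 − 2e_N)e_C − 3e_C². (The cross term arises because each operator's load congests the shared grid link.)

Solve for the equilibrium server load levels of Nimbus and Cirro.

Expanding Nimbus's payoff: 213e_N − 2e_Ce_N − 3e_N².
∂π/∂e_N = 213 − 2e_C − 6e_N = 0, so e_N = 35.5 − (1/3)e_C.
Likewise for Cirro: e_C = 40.5 − (1/3)e_N.
Plugging e_C into Nimbus's best response: e_N = 35.5 − (1/3)(40.5 − (1/3)e_N) ⇒ (8/9)e_N = 22, so e_N = 24.75.
Then e_C = 40.5 − (1/3)·24.75 = 32.25.

24.75, 32.25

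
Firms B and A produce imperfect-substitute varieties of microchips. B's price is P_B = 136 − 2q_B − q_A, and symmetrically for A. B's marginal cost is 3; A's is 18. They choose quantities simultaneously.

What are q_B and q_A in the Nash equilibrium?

Firm B's profit: π = q_B(136 − 2q_B − q_A) − 3q_B.
∂π/∂q_B = 133 − 4q_B − q_A = 0 ⇒ q_B = 33.25 − 0.25q_A.
Similarly q_A = 29.5 − 0.25q_B.
Substituting the second reaction function into the first: q_B = 33.25 − 0.25(29.5 − 0.25q_B), which gives 0.9375q_B = 25.875 ⇒ q_B = 27.6.
Then q_A = 29.5 − 0.25·27.6 = 22.6.

27.6, 22.6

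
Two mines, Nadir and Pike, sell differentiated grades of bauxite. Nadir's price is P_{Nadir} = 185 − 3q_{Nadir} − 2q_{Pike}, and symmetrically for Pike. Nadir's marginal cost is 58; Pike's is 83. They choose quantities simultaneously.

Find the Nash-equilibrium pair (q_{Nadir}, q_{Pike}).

Mine Nadir's profit: π = q_{Nadir}(185 − 3q_{Nadir} − 2q_{Pike}) − 58q_{Nadir}.
∂π/∂q_{Nadir} = 127 − 6q_{Nadir} − 2q_{Pike} = 0 ⇒ q_{Nadir} = 127/6 − (1/3)q_{Pike}.
Similarly q_{Pike} = 17 − (1/3)q_{Nadir}.
Plugging q_{Pike} into Nadir's best response: q_{Nadir} = 127/6 − (1/3)(17 − (1/3)q_{Nadir}) ⇒ (8/9)q_{Nadir} = 15.5, so q_{Nadir} = 17.4375.
Then q_{Pike} = 17 − (1/3)·17.4375 = 11.1875.

17.4375, 11.1875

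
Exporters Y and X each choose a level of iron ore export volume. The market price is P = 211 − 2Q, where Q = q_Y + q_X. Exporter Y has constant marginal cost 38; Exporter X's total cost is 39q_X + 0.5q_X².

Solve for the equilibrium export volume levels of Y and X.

32.5625, 21.375

Exporter Y's profit: π = q_Y(211 − 2(q_Y + q_X)) − 38q_Y.
∂π/∂q_Y = 173 − 4q_Y − 2q_X = 0, so q_Y = 43.25 − 0.5q_X.
For X: ∂π/∂q_X = 172 − 5q_X − 2q_Y = 0 ⇒ q_X = 34.4 − 0.4q_Y.
Plugging q_X into Y's best response: q_Y = 43.25 − 0.5(34.4 − 0.4q_Y) ⇒ 0.8q_Y = 26.05, so q_Y = 32.5625.
Then q_X = 34.4 − 0.4·32.5625 = 21.375.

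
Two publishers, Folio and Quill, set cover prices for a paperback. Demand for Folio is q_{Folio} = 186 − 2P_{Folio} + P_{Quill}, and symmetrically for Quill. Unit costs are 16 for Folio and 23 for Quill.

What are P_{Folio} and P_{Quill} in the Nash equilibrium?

Folio's profit: π = (P_{Folio} − 16)(186 − 2P_{Folio} + P_{Quill}).
∂π/∂P_{Folio} = 218 − 4P_{Folio} + P_{Quill} = 0 ⇒ P_{Folio} = 54.5 + 0.25P_{Quill}.
Similarly P_{Quill} = 58 + 0.25P_{Folio}.
Plugging P_{Quill} into Folio's best response: P_{Folio} = 54.5 + 0.25(58 + 0.25P_{Folio}) ⇒ 0.9375P_{Folio} = 69, so P_{Folio} = 73.6.
Then P_{Quill} = 58 + 0.25·73.6 = 76.4.

73.6, 76.4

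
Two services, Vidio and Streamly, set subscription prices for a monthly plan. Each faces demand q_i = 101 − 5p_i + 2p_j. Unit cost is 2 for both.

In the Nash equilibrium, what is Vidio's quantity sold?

Vidio's profit: π = (p_{Vidio} − 2)(101 − 5p_{Vidio} + 2p_{Streamly}).
∂π/∂p_{Vidio} = 111 − 10p_{Vidio} + 2p_{Streamly} = 0 ⇒ p_{Vidio} = 11.1 + 0.2p_{Streamly}.
Setting p_{Vidio} = p_{Streamly} in the reaction function: p_{Vidio} = 11.1 + 0.2p_{Vidio}, so p_{Vidio} = 11.1 / 0.8 = 13.875.
q_{Vidio} = 101 − 5·13.875 + 2·13.875 = 59.375.

59.375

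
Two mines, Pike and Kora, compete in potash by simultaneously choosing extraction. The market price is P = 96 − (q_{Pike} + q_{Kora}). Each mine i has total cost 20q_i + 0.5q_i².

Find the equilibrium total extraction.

38

Mine Pike's profit: π = q_{Pike}(96 − (q_{Pike} + q_{Kora})) − 20q_{Pike} − 0.5q_{Pike}².
∂π/∂q_{Pike} = 76 − 3q_{Pike} − q_{Kora} = 0, so q_{Pike} = 76/3 − (1/3)q_{Kora}.
The game is symmetric, so in equilibrium q_{Kora} = q_{Pike}: the reaction function gives (4/3)q_{Pike} = 76/3, hence q_{Pike} = 19.
Total extraction: 19 + 19 = 38.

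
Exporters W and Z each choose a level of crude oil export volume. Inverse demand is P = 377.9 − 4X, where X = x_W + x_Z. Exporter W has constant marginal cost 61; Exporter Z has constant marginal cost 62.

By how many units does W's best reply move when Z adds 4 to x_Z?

-2

Exporter W's profit: π = x_W(377.9 − 4(x_W + x_Z)) − 61x_W.
∂π/∂x_W = 316.9 − 8x_W − 4x_Z = 0, so x_W = 39.6125 − 0.5x_Z.
The reaction-function slope is −0.5, so a 4-unit rise in x_Z moves x_W by −0.5 × 4 = −2. W's best response falls — the actions are strategic substitutes.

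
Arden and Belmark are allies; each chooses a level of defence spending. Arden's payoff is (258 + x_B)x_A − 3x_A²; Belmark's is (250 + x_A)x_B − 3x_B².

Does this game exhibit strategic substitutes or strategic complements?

strategic complements

Expanding Arden's payoff: 258x_A + x_Bx_A − 3x_A².
∂π/∂x_A = 258 + x_B − 6x_A = 0, so x_A = 43 + (1/6)x_B.
The best-response slope dx_A/dx_B = 1/6 > 0: the reaction function is upward-sloping, so the choices are strategic complements.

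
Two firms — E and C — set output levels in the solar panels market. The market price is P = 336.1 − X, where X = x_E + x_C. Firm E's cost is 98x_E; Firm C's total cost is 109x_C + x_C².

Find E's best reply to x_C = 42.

Firm E's profit: π = x_E(336.1 − (x_E + x_C)) − 98x_E.
∂π/∂x_E = 238.1 − 2x_E − x_C = 0, so x_E = 119.05 − 0.5x_C.
At x_C = 42: x_E = 119.05 − 0.5·42 = 98.05.

98.05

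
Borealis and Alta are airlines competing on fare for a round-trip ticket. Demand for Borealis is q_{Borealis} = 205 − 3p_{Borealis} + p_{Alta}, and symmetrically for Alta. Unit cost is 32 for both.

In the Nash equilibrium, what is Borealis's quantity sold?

Borealis's profit: π = (p_{Borealis} − 32)(205 − 3p_{Borealis} + p_{Alta}).
∂π/∂p_{Borealis} = 301 − 6p_{Borealis} + p_{Alta} = 0 ⇒ p_{Borealis} = 301/6 + (1/6)p_{Alta}.
The game is symmetric, so in equilibrium p_{Alta} = p_{Borealis}: the reaction function gives (5/6)p_{Borealis} = 301/6, hence p_{Borealis} = 60.2.
q_{Borealis} = 205 − 3·60.2 + 60.2 = 84.6.

84.6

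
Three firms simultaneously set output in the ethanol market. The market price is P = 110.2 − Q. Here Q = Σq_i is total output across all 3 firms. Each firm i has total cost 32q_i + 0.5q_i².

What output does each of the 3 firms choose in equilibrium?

A representative firm's profit is π_i = q_i(110.2 − Q) − 32q_i − 0.5q_i², with Q = q_i + Σ_{j≠i} q_j.
First-order condition: 78.2 − 3q_i − Σ_{j≠i} q_j = 0.
Imposing symmetry (q_j = q for all j) turns Σ_{j≠i} q_j into 2q, so 78.2 = 5q and q = 15.64.

15.64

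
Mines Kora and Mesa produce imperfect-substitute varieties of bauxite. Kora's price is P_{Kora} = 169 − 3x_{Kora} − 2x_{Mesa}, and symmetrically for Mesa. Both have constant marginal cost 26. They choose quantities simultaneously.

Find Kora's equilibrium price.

79.625

Mine Kora's profit: π = x_{Kora}(169 − 3x_{Kora} − 2x_{Mesa}) − 26x_{Kora}.
∂π/∂x_{Kora} = 143 − 6x_{Kora} − 2x_{Mesa} = 0 ⇒ x_{Kora} = 143/6 − (1/3)x_{Mesa}.
By symmetry x_{Mesa} = x_{Kora}; substituting into the reaction function, (4/3)x_{Kora} = 143/6 and x_{Kora} = 17.875.
P_{Kora} = 169 − 3·17.875 − 2·17.875 = 79.625.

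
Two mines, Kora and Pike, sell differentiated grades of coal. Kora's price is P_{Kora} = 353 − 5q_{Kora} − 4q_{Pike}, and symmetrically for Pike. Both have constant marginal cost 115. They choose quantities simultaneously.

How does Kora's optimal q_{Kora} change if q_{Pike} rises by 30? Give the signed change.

-12

Mine Kora's profit: π = q_{Kora}(353 − 5q_{Kora} − 4q_{Pike}) − 115q_{Kora}.
∂π/∂q_{Kora} = 238 − 10q_{Kora} − 4q_{Pike} = 0 ⇒ q_{Kora} = 23.8 − 0.4q_{Pike}.
The reaction-function slope is −0.4, so a 30-unit rise in q_{Pike} moves q_{Kora} by −0.4 × 30 = −12. Kora's best response falls — the actions are strategic substitutes.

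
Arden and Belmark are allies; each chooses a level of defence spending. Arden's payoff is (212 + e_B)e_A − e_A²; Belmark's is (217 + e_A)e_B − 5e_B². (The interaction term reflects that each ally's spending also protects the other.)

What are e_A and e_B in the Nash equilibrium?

Expanding Arden's payoff: 212e_A + e_Be_A − e_A².
∂π/∂e_A = 212 + e_B − 2e_A = 0, so e_A = 106 + 0.5e_B.
Likewise for Belmark: e_B = 21.7 + 0.1e_A.
Substituting the second reaction function into the first: e_A = 106 + 0.5(21.7 + 0.1e_A), which gives 0.95e_A = 116.85 ⇒ e_A = 123.
Then e_B = 21.7 + 0.1·123 = 34.

123, 34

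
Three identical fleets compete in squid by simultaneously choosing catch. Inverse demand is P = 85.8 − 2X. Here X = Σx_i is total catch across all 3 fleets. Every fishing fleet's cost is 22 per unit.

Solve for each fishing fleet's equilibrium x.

A representative fishing fleet's profit is π_i = x_i(85.8 − 2X) − 22x_i, with X = x_i + Σ_{j≠i} x_j.
First-order condition: 63.8 − 4x_i − 2Σ_{j≠i} x_j = 0.
In a symmetric equilibrium every fishing fleet chooses the same x, so Σ_{j≠i} x_j = 2x. The condition becomes 63.8 − 8x = 0, giving x = 63.8/8 = 7.975.

7.975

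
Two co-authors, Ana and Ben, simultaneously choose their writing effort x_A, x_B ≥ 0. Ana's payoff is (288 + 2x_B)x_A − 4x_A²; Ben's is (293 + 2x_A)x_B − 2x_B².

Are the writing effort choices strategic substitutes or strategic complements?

Expanding Ana's payoff: 288x_A + 2x_Bx_A − 4x_A².
∂π/∂x_A = 288 + 2x_B − 8x_A = 0, so x_A = 36 + 0.25x_B.
The best-response slope dx_A/dx_B = 0.25 > 0: the reaction function is upward-sloping, so the choices are strategic complements.

strategic complements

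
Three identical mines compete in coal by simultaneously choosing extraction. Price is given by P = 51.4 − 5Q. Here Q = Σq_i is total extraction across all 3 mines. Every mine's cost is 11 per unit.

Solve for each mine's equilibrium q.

A representative mine's profit is π_i = q_i(51.4 − 5Q) − 11q_i, with Q = q_i + Σ_{j≠i} q_j.
First-order condition: 40.4 − 10q_i − 5Σ_{j≠i} q_j = 0.
With identical mines, set every q_j = q: then 40.4 − 10q − 10q = 0, i.e. q = 40.4/20 = 2.02.

2.02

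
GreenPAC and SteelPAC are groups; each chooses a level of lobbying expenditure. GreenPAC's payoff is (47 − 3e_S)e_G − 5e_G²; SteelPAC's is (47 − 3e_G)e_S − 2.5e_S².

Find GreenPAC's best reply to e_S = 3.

3.8

Expanding GreenPAC's payoff: 47e_G − 3e_Se_G − 5e_G².
∂π/∂e_G = 47 − 3e_S − 10e_G = 0, so e_G = 4.7 − 0.3e_S.
At e_S = 3: e_G = 4.7 − 0.3·3 = 3.8.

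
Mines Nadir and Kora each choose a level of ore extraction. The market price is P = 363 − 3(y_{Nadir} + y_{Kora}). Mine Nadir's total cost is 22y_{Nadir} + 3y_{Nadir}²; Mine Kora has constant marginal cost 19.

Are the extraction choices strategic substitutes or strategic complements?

Mine Nadir's profit: π = y_{Nadir}(363 − 3(y_{Nadir} + y_{Kora})) − 22y_{Nadir} − 3y_{Nadir}².
∂π/∂y_{Nadir} = 341 − 12y_{Nadir} − 3y_{Kora} = 0, so y_{Nadir} = 341/12 − 0.25y_{Kora}.
The best-response slope dy_{Nadir}/dy_{Kora} = −0.25 < 0: the reaction function is downward-sloping, so the choices are strategic substitutes.

strategic substitutes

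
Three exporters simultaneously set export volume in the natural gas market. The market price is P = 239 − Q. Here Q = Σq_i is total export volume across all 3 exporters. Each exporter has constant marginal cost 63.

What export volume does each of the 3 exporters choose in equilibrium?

A representative exporter's profit is π_i = q_i(239 − Q) − 63q_i, with Q = q_i + Σ_{j≠i} q_j.
First-order condition: 176 − 2q_i − Σ_{j≠i} q_j = 0.
Imposing symmetry (q_j = q for all j) turns Σ_{j≠i} q_j into 2q, so 176 = 4q and q = 44.

44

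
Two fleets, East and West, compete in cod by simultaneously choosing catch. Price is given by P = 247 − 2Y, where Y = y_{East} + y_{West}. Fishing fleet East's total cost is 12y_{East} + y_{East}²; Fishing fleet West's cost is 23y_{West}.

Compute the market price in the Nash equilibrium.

110.4

Fishing fleet East's profit: π = y_{East}(247 − 2(y_{East} + y_{West})) − 12y_{East} − y_{East}².
∂π/∂y_{East} = 235 − 6y_{East} − 2y_{West} = 0, so y_{East} = 235/6 − (1/3)y_{West}.
For West: ∂π/∂y_{West} = 224 − 4y_{West} − 2y_{East} = 0 ⇒ y_{West} = 56 − 0.5y_{East}.
Substituting the second reaction function into the first: y_{East} = 235/6 − (1/3)(56 − 0.5y_{East}), which gives (5/6)y_{East} = 20.5 ⇒ y_{East} = 24.6.
Then y_{West} = 56 − 0.5·24.6 = 43.7.
Equilibrium price: P = 247 − 2·68.3 = 110.4.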